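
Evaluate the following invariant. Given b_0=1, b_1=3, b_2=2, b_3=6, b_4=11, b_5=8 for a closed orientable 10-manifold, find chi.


By Poincare duality b_k = b_{10-k}, so full Betti numbers: b_0=1, b_1=3, b_2=2, b_3=6, b_4=11, b_5=8, b_6=11, b_7=6, b_8=2, b_9=3, b_10=1.
chi = sum (-1)^k b_k = 2

2


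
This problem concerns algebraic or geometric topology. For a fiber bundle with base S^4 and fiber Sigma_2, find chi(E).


chi(S^4) = 2 (n even), chi(Sigma_2) = 2 - 2*2 = -2.
chi(E) = 2 * (-2) = -4

-4


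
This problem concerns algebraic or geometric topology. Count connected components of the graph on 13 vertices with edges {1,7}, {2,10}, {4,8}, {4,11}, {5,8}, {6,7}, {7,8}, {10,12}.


Run DFS/union-find over 13 vertices.
V = 13, E = 8.
Number of components = 5

5


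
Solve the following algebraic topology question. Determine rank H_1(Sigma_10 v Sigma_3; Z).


For a wedge: H_1(A v B) = H_1(A) + H_1(B).
b_1(Sigma_10) = 20, b_1(Sigma_3) = 6.
b_1 = 20 + 6 = 26

26


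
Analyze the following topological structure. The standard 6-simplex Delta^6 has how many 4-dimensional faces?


Delta^6 has 6+1 vertices. A 4-face is a choice of 4+1 vertices.
f_4 = C(6+1, 4+1) = C(7,5) = 21

21


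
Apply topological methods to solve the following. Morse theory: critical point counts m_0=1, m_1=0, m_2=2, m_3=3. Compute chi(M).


Morse theory: chi(M) = sum_k (-1)^k m_k where m_k = #(index-k critical points).
= (1) + (0) + (2) + (-3) = 0

0


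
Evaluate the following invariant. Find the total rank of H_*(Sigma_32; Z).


For Sigma_32: b_0 = 1, b_1 = 2g = 64, b_2 = 1.
Total = 1 + 64 + 1 = 66

66


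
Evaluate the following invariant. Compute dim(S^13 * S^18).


Join of spheres: S^m * S^n = S^{m+n+1}.
dim = 13 + 18 + 1 = 32

32


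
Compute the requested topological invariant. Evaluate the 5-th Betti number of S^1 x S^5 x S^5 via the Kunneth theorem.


Each S^d has Poincare polynomial 1 + t^d.
The product S^1 x S^5 x S^5 has Poincare polynomial prod(1+t^d_i).
Expanding: b_0=1, b_1=1, b_5=2, b_6=2, b_10=1, b_11=1.
b_5 = 2

2


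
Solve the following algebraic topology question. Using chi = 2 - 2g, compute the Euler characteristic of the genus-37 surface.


For a closed orientable surface of genus g: chi = 2 - 2g.
Here g = 37.
chi = 2 - 2*37 = 2 - 74 = -72

-72


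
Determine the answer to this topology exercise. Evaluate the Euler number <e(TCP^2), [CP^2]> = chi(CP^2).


For any closed oriented manifold, <e(TM),[M]> = chi(M).
chi(CP^2) = 2+1 = 3

3


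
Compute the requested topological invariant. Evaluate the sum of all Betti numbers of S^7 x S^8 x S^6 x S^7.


Total Betti number is multiplicative under products.
Each S^d (d>=1) has total Betti number 2.
There are 4 sphere factors.
Total = 2^4 = 16

16


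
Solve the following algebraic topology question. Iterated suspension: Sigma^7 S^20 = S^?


Each suspension raises dimension by 1: Sigma S^n = S^{n+1}.
Sigma^7 S^20 = S^{20+7} = S^27

27


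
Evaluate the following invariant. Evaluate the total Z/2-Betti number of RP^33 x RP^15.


dim H^*(RP^n; Z/2) = n+1 (one Z/2 in each degree 0..n).
Total Betti number is multiplicative.
Total = (33+1) * (15+1) = 34 * 16 = 544

544


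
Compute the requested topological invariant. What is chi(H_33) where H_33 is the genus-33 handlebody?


A genus-g handlebody deformation retracts to a wedge of g circles.
chi(vee_g S^1) = 1 - g.
chi(H_33) = 1 - 33 = -32

-32


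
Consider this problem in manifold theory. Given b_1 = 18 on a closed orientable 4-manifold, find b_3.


Poincare duality for closed orientable n-manifolds: b_k = b_{n-k}.
Here n = 4, so b_3 = b_1 = 18

18


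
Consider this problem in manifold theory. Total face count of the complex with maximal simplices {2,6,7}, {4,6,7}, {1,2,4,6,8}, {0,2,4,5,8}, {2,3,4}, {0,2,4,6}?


Each maximal simplex on m vertices has 2^m - 1 nonempty faces.
Take the union (dedupe shared faces).
Total distinct faces = 69

69


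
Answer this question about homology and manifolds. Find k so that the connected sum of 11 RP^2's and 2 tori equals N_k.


Since a >= 1, the sum is non-orientable; each T^2 can be replaced by RP^2 # RP^2 (since T^2#RP^2 = 3RP^2).
Total crosscaps k = 11 + 2*2 = 15.
Check via chi: chi = 11*1 + 2*0 - (11+2-1)*2 = -13 = 2 - k = -13. Consistent.

15


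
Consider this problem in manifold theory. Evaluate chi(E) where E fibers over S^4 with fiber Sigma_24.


chi(S^4) = 2 (n even), chi(Sigma_24) = 2 - 2*24 = -46.
chi(E) = 2 * (-46) = -92

-92


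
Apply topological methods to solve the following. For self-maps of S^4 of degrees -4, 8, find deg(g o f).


Degree is multiplicative under composition: deg(g o f) = deg(g) * deg(f).
= 8 * -4 = -32

-32


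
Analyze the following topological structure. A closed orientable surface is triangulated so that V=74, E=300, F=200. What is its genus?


chi = V - E + F = 74 - 300 + 200 = -26
For orientable closed surface: chi = 2 - 2g, so g = (2 - chi)/2.
g = (2 - (-26)) / 2 = 28 / 2 = 14

14


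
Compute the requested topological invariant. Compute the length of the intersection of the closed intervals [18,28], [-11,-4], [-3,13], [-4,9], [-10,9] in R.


Intersection = [max(a_i), min(b_i)] = [18, -4].
Since 18 > -4, the intersection is empty.
Length = 0

0


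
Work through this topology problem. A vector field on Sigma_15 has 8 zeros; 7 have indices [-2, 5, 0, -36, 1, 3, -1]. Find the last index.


Poincare-Hopf: sum of indices = chi(M).
chi(Sigma_15) = 2 - 2*15 = -28.
Sum of known indices = -30.
x = chi - (sum known) = -28 - (-30) = 2

2


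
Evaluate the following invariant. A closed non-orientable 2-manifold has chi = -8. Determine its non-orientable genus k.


chi = 2 - k for closed non-orientable surfaces with k crosscaps.
-8 = 2 - k
k = 2 - (-8) = 10

10


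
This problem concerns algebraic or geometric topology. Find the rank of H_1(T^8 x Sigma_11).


pi_1(A x B) = pi_1(A) x pi_1(B); rank of abelianization = b_1.
b_1(T^8) = 8, b_1(Sigma_11) = 2*11 = 22.
b_1(product) = 8 + 22 = 30

30


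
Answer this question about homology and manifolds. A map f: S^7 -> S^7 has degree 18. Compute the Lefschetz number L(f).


On S^7: L(f) = tr(f_0*) + (-1)^7 tr(f_7*) = 1 + (-1)^7 * deg(f).
L(f) = 1 + (-1)^7 * 18 = 1 + -18 = -17

-17


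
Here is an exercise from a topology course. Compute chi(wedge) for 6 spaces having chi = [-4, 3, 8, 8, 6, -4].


chi(A v B) = chi(A) + chi(B) - 1 (one point identified).
For 6 spaces: chi = (sum chi_i) - (6 - 1).
sum = 17; chi = 17 - 5 = 12

12


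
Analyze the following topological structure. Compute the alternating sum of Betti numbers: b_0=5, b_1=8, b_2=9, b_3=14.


chi = sum_k (-1)^k b_k.
= (5) + (-8) + (9) + (-14)
= -8

-8


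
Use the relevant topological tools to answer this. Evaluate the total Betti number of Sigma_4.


For Sigma_4: b_0 = 1, b_1 = 2g = 8, b_2 = 1.
Total = 1 + 8 + 1 = 10

10


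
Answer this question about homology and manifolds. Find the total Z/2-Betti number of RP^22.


H^k(RP^22; Z/2) = Z/2 for each 0 <= k <= 22.
Total dimension = 22 + 1 = 23

23


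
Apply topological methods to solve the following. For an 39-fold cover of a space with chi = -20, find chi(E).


For a finite covering: chi(E) = (number of sheets) * chi(B).
chi(E) = 39 * (-20) = -780

-780


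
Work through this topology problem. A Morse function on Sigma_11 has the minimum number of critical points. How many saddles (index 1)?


A perfect Morse function has m_k = b_k.
For Sigma_11: b_0=1, b_1=2g=22, b_2=1.
Saddles m_1 = 2g = 22

22


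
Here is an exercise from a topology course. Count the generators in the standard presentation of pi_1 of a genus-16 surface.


Standard presentation: pi_1(Sigma_g) = <a_1,b_1,...,a_g,b_g | [a_1,b_1]...[a_g,b_g] = 1>.
Number of generators = 2g = 2*16 = 32

32


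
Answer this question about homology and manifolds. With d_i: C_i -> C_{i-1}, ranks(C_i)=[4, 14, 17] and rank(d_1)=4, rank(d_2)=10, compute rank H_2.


rank H_k = rank(ker d_k) - rank(im d_{k+1}).
rank(ker d_2) = rank(C_2) - rank(d_2) = 17 - 10 = 7.
rank(im d_{2+1}) = 0.
rank H_2 = 7 - 0 = 7

7


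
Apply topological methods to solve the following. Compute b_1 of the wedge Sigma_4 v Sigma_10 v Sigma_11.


For a wedge X v Y: reduced H_k(X v Y) = H_k(X) + H_k(Y).
Each Sigma_g contributes b_1 = 2g.
b_1 = 8 + 20 + 22 = 50

50


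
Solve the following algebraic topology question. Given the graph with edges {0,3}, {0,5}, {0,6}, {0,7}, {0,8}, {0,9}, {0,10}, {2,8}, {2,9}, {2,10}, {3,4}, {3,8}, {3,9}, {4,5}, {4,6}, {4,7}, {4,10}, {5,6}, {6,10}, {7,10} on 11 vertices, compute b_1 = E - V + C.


b_1 = E - V + (number of components).
E = 20, V = 11, components = 2.
b_1 = 20 - 11 + 2 = 11

11


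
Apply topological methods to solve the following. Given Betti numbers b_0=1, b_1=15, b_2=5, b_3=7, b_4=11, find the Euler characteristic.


chi = sum_k (-1)^k b_k.
= (1) + (-15) + (5) + (-7) + (11)
= -5

-5


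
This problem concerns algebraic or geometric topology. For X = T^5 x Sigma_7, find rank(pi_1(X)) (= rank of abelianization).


pi_1(A x B) = pi_1(A) x pi_1(B); rank of abelianization = b_1.
b_1(T^5) = 5, b_1(Sigma_7) = 2*7 = 14.
b_1(product) = 5 + 14 = 19

19


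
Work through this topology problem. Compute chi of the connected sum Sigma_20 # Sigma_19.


chi(Sigma_20) = 2 - 2*20 = -38
chi(Sigma_19) = 2 - 2*19 = -36
For surfaces: chi(A#B) = chi(A) + chi(B) - 2.
chi = -38 + -36 - 2 = -76

-76


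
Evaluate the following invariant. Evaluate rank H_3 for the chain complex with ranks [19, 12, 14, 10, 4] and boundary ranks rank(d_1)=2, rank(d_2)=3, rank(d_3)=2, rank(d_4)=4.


rank H_k = rank(ker d_k) - rank(im d_{k+1}).
rank(ker d_3) = rank(C_3) - rank(d_3) = 10 - 2 = 8.
rank(im d_{3+1}) = 4.
rank H_3 = 8 - 4 = 4

4


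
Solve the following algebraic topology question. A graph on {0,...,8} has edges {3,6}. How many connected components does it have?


Run DFS/union-find over 9 vertices.
V = 9, E = 1.
Number of components = 8

8


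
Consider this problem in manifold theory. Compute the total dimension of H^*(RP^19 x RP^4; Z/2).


dim H^*(RP^n; Z/2) = n+1 (one Z/2 in each degree 0..n).
Total Betti number is multiplicative.
Total = (19+1) * (4+1) = 20 * 5 = 100

100


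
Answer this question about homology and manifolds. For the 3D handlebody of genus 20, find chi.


A genus-g handlebody deformation retracts to a wedge of g circles.
chi(vee_g S^1) = 1 - g.
chi(H_20) = 1 - 20 = -19

-19


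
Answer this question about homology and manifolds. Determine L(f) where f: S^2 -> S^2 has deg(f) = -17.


On S^2: L(f) = tr(f_0*) + (-1)^2 tr(f_2*) = 1 + (-1)^2 * deg(f).
L(f) = 1 + (-1)^2 * -17 = 1 + -17 = -16

-16


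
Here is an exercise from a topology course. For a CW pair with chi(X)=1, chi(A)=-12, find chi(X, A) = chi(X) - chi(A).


Relative Euler characteristic: chi(X, A) = chi(X) - chi(A).
= 1 - (-12) = 13

13


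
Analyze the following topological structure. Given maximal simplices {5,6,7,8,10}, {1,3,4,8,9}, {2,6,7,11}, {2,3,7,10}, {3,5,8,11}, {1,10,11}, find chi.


Enumerate all faces; f-vector: f_0=11, f_1=36, f_2=33, f_3=13, f_4=2.
chi = sum (-1)^k f_k = -3

-3


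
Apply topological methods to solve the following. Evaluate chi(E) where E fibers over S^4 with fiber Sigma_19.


chi(S^4) = 2 (n even), chi(Sigma_19) = 2 - 2*19 = -36.
chi(E) = 2 * (-36) = -72

-72


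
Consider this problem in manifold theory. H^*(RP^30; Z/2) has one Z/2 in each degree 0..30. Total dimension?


H^k(RP^30; Z/2) = Z/2 for each 0 <= k <= 30.
Total dimension = 30 + 1 = 31

31


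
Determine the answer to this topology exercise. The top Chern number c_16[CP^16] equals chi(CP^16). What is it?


For any closed oriented manifold, <e(TM),[M]> = chi(M).
chi(CP^16) = 16+1 = 17

17


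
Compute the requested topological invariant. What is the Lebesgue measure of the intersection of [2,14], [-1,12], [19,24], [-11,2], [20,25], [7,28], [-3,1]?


Intersection = [max(a_i), min(b_i)] = [20, 1].
Since 20 > 1, the intersection is empty.
Length = 0

0


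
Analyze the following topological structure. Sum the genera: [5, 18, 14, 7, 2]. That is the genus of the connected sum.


Genus is additive under connected sum of orientable surfaces.
g = 5 + 18 + 14 + 7 + 2 = 46

46


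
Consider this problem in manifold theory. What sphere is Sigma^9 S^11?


Each suspension raises dimension by 1: Sigma S^n = S^{n+1}.
Sigma^9 S^11 = S^{11+9} = S^20

20


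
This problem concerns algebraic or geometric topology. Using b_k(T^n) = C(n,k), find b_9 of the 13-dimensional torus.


By the Kunneth formula, b_k(T^n) = C(n,k).
b_9(T^13) = C(13,9).
C(13,9) = 13!/(9!*4!) = 715

715


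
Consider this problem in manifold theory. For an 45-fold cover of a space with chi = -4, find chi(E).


For a finite covering: chi(E) = (number of sheets) * chi(B).
chi(E) = 45 * (-4) = -180

-180


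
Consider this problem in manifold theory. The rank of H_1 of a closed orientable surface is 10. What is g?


For a closed orientable surface: b_1 = 2g.
10 = 2g
g = 10 / 2 = 5

5


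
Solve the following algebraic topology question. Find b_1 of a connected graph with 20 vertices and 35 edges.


For a connected graph: rank(pi_1) = b_1 = E - V + 1 = 1 - chi.
chi = V - E = 20 - 35 = -15.
rank = 1 - (-15) = 35 - 20 + 1 = 16

16


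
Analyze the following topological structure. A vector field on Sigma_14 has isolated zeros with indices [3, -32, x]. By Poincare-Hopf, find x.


Poincare-Hopf: sum of indices = chi(M).
chi(Sigma_14) = 2 - 2*14 = -26.
Sum of known indices = -29.
x = chi - (sum known) = -26 - (-29) = 3

3


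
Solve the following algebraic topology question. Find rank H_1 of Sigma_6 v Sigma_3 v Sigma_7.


For a wedge X v Y: reduced H_k(X v Y) = H_k(X) + H_k(Y).
Each Sigma_g contributes b_1 = 2g.
b_1 = 12 + 6 + 14 = 32

32


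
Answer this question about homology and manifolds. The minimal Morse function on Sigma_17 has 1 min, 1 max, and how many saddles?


A perfect Morse function has m_k = b_k.
For Sigma_17: b_0=1, b_1=2g=34, b_2=1.
Saddles m_1 = 2g = 34

34


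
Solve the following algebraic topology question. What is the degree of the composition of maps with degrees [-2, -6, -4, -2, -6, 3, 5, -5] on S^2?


Degree is multiplicative: deg(composition) = product of degrees.
= (-2) * (-6) * (-4) * (-2) * (-6) * (3) * (5) * (-5) = 43200

43200


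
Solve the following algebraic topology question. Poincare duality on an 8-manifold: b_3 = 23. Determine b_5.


Poincare duality for closed orientable n-manifolds: b_k = b_{n-k}.
Here n = 8, so b_5 = b_3 = 23

23


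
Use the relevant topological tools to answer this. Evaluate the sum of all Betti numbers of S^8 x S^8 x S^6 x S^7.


Total Betti number is multiplicative under products.
Each S^d (d>=1) has total Betti number 2.
There are 4 sphere factors.
Total = 2^4 = 16

16


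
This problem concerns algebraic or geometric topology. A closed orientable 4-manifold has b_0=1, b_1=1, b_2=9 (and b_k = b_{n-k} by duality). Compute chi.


By Poincare duality b_k = b_{4-k}, so full Betti numbers: b_0=1, b_1=1, b_2=9, b_3=1, b_4=1.
chi = sum (-1)^k b_k = 9

9


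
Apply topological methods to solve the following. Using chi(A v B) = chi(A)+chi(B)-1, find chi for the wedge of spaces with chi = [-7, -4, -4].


chi(A v B) = chi(A) + chi(B) - 1 (one point identified).
For 3 spaces: chi = (sum chi_i) - (3 - 1).
sum = -15; chi = -15 - 2 = -17

-17


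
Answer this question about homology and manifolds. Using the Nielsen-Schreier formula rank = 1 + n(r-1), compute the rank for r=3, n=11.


Nielsen-Schreier: an index-n subgroup of F_r is free of rank 1 + n(r-1).
Equivalently: chi(cover) = n*chi(base); chi(vee_r S^1) = 1 - 3 = -2.
chi(E) = 11*(-2) = -22; rank = 1 - chi(E) = 1 - (-22) = 23.
rank = 1 + 11*(3-1) = 1 + 22 = 23

23


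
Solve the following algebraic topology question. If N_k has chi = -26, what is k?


chi = 2 - k for closed non-orientable surfaces with k crosscaps.
-26 = 2 - k
k = 2 - (-26) = 28

28


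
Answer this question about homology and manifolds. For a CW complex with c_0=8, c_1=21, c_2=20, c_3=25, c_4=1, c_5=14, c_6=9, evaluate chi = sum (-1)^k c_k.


chi = sum_k (-1)^k c_k.
= (-1)^0*8 + (-1)^1*21 + (-1)^2*20 + (-1)^3*25 + (-1)^4*1 + (-1)^5*14 + (-1)^6*9
= (8) + (-21) + (20) + (-25) + (1) + (-14) + (9)
= -22

-22


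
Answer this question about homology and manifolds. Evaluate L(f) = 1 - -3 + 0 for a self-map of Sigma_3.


L(f) = tr(f_0*) - tr(f_1*) + tr(f_2*).
= 1 - (-3) + (0)
= 4

4


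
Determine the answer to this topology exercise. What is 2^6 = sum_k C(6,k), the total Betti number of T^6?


b_k(T^6) = C(6,k), so the sum over k is sum_k C(6,k) = 2^6.
Total = 2^6 = 64

64


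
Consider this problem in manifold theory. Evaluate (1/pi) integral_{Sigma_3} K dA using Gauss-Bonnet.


Gauss-Bonnet: integral K dA = 2*pi*chi(M).
chi(Sigma_3) = 2 - 2*3 = -4.
(integral K dA)/pi = 2*chi = 2*(-4) = -8

-8


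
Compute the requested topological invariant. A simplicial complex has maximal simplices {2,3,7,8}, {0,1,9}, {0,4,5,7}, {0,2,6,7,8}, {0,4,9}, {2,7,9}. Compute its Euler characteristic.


Enumerate all faces; f-vector: f_0=10, f_1=24, f_2=20, f_3=7, f_4=1.
chi = sum (-1)^k f_k = 0

0


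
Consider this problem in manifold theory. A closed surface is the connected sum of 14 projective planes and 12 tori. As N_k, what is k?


Since a >= 1, the sum is non-orientable; each T^2 can be replaced by RP^2 # RP^2 (since T^2#RP^2 = 3RP^2).
Total crosscaps k = 14 + 2*12 = 38.
Check via chi: chi = 14*1 + 12*0 - (14+12-1)*2 = -36 = 2 - k = -36. Consistent.

38


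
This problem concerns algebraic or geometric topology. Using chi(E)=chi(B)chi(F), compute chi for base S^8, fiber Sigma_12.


chi(S^8) = 2 (n even), chi(Sigma_12) = 2 - 2*12 = -22.
chi(E) = 2 * (-22) = -44

-44


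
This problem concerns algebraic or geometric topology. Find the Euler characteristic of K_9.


K_9: V = 9, E = C(9,2) = 36.
chi = V - E = 9 - 36 = -27

-27


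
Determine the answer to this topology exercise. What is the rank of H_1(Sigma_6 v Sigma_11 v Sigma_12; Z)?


For a wedge X v Y: reduced H_k(X v Y) = H_k(X) + H_k(Y).
Each Sigma_g contributes b_1 = 2g.
b_1 = 12 + 22 + 24 = 58

58


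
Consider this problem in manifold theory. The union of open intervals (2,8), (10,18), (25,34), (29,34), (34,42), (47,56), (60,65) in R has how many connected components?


Sort and merge overlapping open intervals.
Merged: (2,8), (10,18), (25,34), (34,42), (47,56), (60,65).
Number of components = 6

6


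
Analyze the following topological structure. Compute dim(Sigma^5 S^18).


Each suspension raises dimension by 1: Sigma S^n = S^{n+1}.
Sigma^5 S^18 = S^{18+5} = S^23

23


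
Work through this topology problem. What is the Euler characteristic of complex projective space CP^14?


CP^14 has one cell in each even dimension 0, 2, ..., 2*14 (14+1 cells total).
All cells are even-dimensional, so chi = number of cells.
chi = 14 + 1 = 15

15


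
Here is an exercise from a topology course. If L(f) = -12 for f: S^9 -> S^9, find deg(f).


L(f) = 1 + (-1)^9 deg(f) on S^9.
-12 = 1 + (-1)^9 * deg(f)
(-1)^9 * deg(f) = -13
deg(f) = 13

13


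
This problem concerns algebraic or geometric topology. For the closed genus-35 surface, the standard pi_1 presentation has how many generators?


Standard presentation: pi_1(Sigma_g) = <a_1,b_1,...,a_g,b_g | [a_1,b_1]...[a_g,b_g] = 1>.
Number of generators = 2g = 2*35 = 70

70


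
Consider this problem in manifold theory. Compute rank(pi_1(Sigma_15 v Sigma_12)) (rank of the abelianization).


For a wedge: H_1(A v B) = H_1(A) + H_1(B).
b_1(Sigma_15) = 30, b_1(Sigma_12) = 24.
b_1 = 30 + 24 = 54

54


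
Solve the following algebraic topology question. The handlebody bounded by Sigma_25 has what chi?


A genus-g handlebody deformation retracts to a wedge of g circles.
chi(vee_g S^1) = 1 - g.
chi(H_25) = 1 - 25 = -24

-24


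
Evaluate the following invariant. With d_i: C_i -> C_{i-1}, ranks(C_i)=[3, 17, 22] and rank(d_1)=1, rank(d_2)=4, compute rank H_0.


rank H_k = rank(ker d_k) - rank(im d_{k+1}).
rank(ker d_0) = rank(C_0) - rank(d_0) = 3 - 0 = 3.
rank(im d_{0+1}) = 1.
rank H_0 = 3 - 1 = 2

2


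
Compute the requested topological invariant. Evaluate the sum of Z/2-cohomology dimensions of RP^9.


H^k(RP^9; Z/2) = Z/2 for each 0 <= k <= 9.
Total dimension = 9 + 1 = 10

10


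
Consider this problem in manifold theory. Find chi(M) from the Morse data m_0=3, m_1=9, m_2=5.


Morse theory: chi(M) = sum_k (-1)^k m_k where m_k = #(index-k critical points).
= (3) + (-9) + (5) = -1

-1


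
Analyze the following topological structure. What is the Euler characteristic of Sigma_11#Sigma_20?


chi(Sigma_11) = 2 - 2*11 = -20
chi(Sigma_20) = 2 - 2*20 = -38
For surfaces: chi(A#B) = chi(A) + chi(B) - 2.
chi = -20 + -38 - 2 = -60

-60


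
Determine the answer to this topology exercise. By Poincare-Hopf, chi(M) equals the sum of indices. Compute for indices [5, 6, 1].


Poincare-Hopf: chi(M) = sum of indices of zeros.
chi = (5) + (6) + (1) = 12

12


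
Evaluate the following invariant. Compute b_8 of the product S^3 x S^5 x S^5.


Each S^d has Poincare polynomial 1 + t^d.
The product S^3 x S^5 x S^5 has Poincare polynomial prod(1+t^d_i).
Expanding: b_0=1, b_3=1, b_5=2, b_8=2, b_10=1, b_13=1.
b_8 = 2

2


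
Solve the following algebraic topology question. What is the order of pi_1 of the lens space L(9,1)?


pi_1(L(p,q)) = Z/pZ for any q coprime to p.
|pi_1(L(9,1))| = 9

9


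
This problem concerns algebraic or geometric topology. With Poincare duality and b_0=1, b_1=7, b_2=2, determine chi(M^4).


By Poincare duality b_k = b_{4-k}, so full Betti numbers: b_0=1, b_1=7, b_2=2, b_3=7, b_4=1.
chi = sum (-1)^k b_k = -10

-10


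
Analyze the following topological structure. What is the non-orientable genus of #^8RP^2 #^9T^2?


Since a >= 1, the sum is non-orientable; each T^2 can be replaced by RP^2 # RP^2 (since T^2#RP^2 = 3RP^2).
Total crosscaps k = 8 + 2*9 = 26.
Check via chi: chi = 8*1 + 9*0 - (8+9-1)*2 = -24 = 2 - k = -24. Consistent.

26


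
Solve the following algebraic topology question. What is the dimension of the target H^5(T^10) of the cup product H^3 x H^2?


Cup product: H^p x H^q -> H^{p+q}; here p+q = 3+2 = 5.
rank H^k(T^n) = C(n,k).
C(10,5) = 252

252


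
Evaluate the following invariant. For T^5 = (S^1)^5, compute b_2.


By the Kunneth formula, b_k(T^n) = C(n,k).
b_2(T^5) = C(5,2).
C(5,2) = 5!/(2!*3!) = 10

10


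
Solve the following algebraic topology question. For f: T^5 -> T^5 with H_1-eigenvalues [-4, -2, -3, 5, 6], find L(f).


For a torus self-map: L(f) = det(I - A) where A acts on H_1.
L(f) = (1--4) * (1--2) * (1--3) * (1-5) * (1-6) = 5 * 3 * 4 * -4 * -5 = 1200

1200


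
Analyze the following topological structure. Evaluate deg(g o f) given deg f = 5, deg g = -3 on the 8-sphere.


Degree is multiplicative under composition: deg(g o f) = deg(g) * deg(f).
= -3 * 5 = -15

-15


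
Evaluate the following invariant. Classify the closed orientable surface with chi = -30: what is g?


chi = 2 - 2g for closed orientable surfaces.
-30 = 2 - 2g
2g = 2 - (-30) = 32
g = 16

16


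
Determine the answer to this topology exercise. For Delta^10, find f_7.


Delta^10 has 10+1 vertices. A 7-face is a choice of 7+1 vertices.
f_7 = C(10+1, 7+1) = C(11,8) = 165

165


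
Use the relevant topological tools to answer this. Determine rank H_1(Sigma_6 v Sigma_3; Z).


For a wedge: H_1(A v B) = H_1(A) + H_1(B).
b_1(Sigma_6) = 12, b_1(Sigma_3) = 6.
b_1 = 12 + 6 = 18

18


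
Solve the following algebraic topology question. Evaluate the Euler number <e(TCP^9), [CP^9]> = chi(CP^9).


For any closed oriented manifold, <e(TM),[M]> = chi(M).
chi(CP^9) = 9+1 = 10

10


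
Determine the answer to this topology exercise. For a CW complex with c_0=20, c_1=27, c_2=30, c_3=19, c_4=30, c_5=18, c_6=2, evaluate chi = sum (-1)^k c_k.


chi = sum_k (-1)^k c_k.
= (-1)^0*20 + (-1)^1*27 + (-1)^2*30 + (-1)^3*19 + (-1)^4*30 + (-1)^5*18 + (-1)^6*2
= (20) + (-27) + (30) + (-19) + (30) + (-18) + (2)
= 18

18


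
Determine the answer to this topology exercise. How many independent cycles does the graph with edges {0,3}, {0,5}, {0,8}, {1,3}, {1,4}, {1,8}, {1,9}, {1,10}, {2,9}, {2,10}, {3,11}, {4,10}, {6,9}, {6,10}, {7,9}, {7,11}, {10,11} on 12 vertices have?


b_1 = E - V + (number of components).
E = 17, V = 12, components = 1.
b_1 = 17 - 12 + 1 = 6

6


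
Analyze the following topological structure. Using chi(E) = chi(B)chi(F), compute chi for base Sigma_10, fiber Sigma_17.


For a fiber bundle F -> E -> B (with CW structure): chi(E) = chi(B) * chi(F).
chi(Sigma_10) = -18, chi(Sigma_17) = -32.
chi(E) = (-18) * (-32) = 576

576


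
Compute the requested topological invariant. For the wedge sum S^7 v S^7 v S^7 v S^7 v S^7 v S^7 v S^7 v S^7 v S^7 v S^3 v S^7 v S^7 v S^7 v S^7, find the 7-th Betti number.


For a wedge of spheres, H_k (k>0) is free on one generator per sphere of dimension k.
Spheres of dimension 7: count = 13.
b_7 = 13

13


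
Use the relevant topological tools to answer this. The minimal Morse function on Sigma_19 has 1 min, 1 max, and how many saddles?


A perfect Morse function has m_k = b_k.
For Sigma_19: b_0=1, b_1=2g=38, b_2=1.
Saddles m_1 = 2g = 38

38


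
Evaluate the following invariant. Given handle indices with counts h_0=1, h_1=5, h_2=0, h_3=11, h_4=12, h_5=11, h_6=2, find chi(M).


Handles of index k contribute (-1)^k to chi (same as CW cells).
chi = (1) + (-5) + (0) + (-11) + (12) + (-11) + (2) = -12

-12


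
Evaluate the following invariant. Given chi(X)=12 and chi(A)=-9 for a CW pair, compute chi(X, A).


Relative Euler characteristic: chi(X, A) = chi(X) - chi(A).
= 12 - (-9) = 21

21


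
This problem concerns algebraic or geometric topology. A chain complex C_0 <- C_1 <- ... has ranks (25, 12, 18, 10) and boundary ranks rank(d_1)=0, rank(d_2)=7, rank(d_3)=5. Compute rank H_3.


rank H_k = rank(ker d_k) - rank(im d_{k+1}).
rank(ker d_3) = rank(C_3) - rank(d_3) = 10 - 5 = 5.
rank(im d_{3+1}) = 0.
rank H_3 = 5 - 0 = 5

5


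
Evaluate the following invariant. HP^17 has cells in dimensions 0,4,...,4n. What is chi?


HP^17 has one cell in each dimension 0, 4, ..., 4*17 (17+1 cells, all even-dim).
chi = 17 + 1 = 18

18


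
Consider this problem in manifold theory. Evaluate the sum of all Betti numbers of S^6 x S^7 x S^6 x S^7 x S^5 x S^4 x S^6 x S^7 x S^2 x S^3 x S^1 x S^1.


Total Betti number is multiplicative under products.
Each S^d (d>=1) has total Betti number 2.
There are 12 sphere factors.
Total = 2^12 = 4096

4096


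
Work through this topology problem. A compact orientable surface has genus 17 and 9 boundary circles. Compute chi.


For a compact orientable surface with genus g and b boundary components: chi = 2 - 2g - b.
chi = 2 - 2*17 - 9 = 2 - 34 - 9 = -41

-41


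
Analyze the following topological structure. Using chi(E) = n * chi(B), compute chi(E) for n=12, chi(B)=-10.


For a finite covering: chi(E) = (number of sheets) * chi(B).
chi(E) = 12 * (-10) = -120

-120


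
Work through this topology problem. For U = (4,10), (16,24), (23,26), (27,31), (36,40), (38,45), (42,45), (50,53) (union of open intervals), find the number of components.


Sort and merge overlapping open intervals.
Merged: (4,10), (16,26), (27,31), (36,45), (50,53).
Number of components = 5

5


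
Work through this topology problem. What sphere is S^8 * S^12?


Join of spheres: S^m * S^n = S^{m+n+1}.
dim = 8 + 12 + 1 = 21

21


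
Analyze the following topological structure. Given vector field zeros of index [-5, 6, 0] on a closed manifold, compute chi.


Poincare-Hopf: chi(M) = sum of indices of zeros.
chi = (-5) + (6) + (0) = 1

1


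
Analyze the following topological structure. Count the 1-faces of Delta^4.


Delta^4 has 4+1 vertices. A 1-face is a choice of 1+1 vertices.
f_1 = C(4+1, 1+1) = C(5,2) = 10

10


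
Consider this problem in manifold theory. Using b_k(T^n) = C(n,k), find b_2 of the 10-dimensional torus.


By the Kunneth formula, b_k(T^n) = C(n,k).
b_2(T^10) = C(10,2).
C(10,2) = 10!/(2!*8!) = 45

45


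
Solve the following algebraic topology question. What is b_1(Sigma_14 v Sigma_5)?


For a wedge: H_1(A v B) = H_1(A) + H_1(B).
b_1(Sigma_14) = 28, b_1(Sigma_5) = 10.
b_1 = 28 + 10 = 38

38


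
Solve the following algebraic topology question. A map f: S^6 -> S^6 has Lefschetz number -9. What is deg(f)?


L(f) = 1 + (-1)^6 deg(f) on S^6.
-9 = 1 + (-1)^6 * deg(f)
(-1)^6 * deg(f) = -10
deg(f) = -10

-10


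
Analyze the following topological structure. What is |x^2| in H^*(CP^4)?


|x| = 2 in H^*(CP^n).
|x^2| = 2 * |x| = 2 * 2 = 4

4


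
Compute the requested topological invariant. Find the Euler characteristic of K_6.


K_6: V = 6, E = C(6,2) = 15.
chi = V - E = 6 - 15 = -9

-9


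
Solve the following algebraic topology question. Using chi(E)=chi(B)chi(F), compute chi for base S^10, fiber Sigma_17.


chi(S^10) = 2 (n even), chi(Sigma_17) = 2 - 2*17 = -32.
chi(E) = 2 * (-32) = -64

-64


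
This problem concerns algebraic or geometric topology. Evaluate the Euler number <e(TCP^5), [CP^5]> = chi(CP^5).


For any closed oriented manifold, <e(TM),[M]> = chi(M).
chi(CP^5) = 5+1 = 6

6


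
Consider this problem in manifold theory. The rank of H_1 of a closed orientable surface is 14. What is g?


For a closed orientable surface: b_1 = 2g.
14 = 2g
g = 14 / 2 = 7

7


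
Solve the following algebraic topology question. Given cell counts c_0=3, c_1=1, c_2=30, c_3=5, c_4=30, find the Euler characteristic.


chi = sum_k (-1)^k c_k.
= (-1)^0*3 + (-1)^1*1 + (-1)^2*30 + (-1)^3*5 + (-1)^4*30
= (3) + (-1) + (30) + (-5) + (30)
= 57

57


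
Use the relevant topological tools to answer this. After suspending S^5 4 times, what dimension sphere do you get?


Each suspension raises dimension by 1: Sigma S^n = S^{n+1}.
Sigma^4 S^5 = S^{5+4} = S^9

9


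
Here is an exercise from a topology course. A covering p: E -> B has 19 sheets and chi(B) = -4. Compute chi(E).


For a finite covering: chi(E) = (number of sheets) * chi(B).
chi(E) = 19 * (-4) = -76

-76


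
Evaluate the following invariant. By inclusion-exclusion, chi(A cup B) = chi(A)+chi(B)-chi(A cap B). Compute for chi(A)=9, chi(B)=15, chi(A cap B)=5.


chi(A cup B) = chi(A) + chi(B) - chi(A cap B)
= 9 + (15) - (5)
= 19

19


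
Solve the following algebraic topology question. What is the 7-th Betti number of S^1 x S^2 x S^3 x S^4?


Each S^d has Poincare polynomial 1 + t^d.
The product S^1 x S^2 x S^3 x S^4 has Poincare polynomial prod(1+t^d_i).
Expanding: b_0=1, b_1=1, b_2=1, b_3=2, b_4=2, b_5=2, b_6=2, b_7=2, b_8=1, b_9=1, b_10=1.
b_7 = 2

2


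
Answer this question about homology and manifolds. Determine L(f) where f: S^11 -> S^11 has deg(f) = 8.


On S^11: L(f) = tr(f_0*) + (-1)^11 tr(f_11*) = 1 + (-1)^11 * deg(f).
L(f) = 1 + (-1)^11 * 8 = 1 + -8 = -7

-7


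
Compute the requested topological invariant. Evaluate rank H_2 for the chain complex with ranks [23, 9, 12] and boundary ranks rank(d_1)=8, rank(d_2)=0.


rank H_k = rank(ker d_k) - rank(im d_{k+1}).
rank(ker d_2) = rank(C_2) - rank(d_2) = 12 - 0 = 12.
rank(im d_{2+1}) = 0.
rank H_2 = 12 - 0 = 12

12


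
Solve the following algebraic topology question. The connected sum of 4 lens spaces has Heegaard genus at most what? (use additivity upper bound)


Heegaard genus satisfies g(A#B) <= g(A) + g(B).
Each lens space has g = 1.
Upper bound: 4 * 1 = 4

4


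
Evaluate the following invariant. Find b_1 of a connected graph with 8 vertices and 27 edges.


For a connected graph: rank(pi_1) = b_1 = E - V + 1 = 1 - chi.
chi = V - E = 8 - 27 = -19.
rank = 1 - (-19) = 27 - 8 + 1 = 20

20


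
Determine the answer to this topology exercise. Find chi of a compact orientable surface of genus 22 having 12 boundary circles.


For a compact orientable surface with genus g and b boundary components: chi = 2 - 2g - b.
chi = 2 - 2*22 - 12 = 2 - 44 - 12 = -54

-54


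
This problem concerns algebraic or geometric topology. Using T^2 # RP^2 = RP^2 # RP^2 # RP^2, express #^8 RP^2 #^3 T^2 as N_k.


Since a >= 1, the sum is non-orientable; each T^2 can be replaced by RP^2 # RP^2 (since T^2#RP^2 = 3RP^2).
Total crosscaps k = 8 + 2*3 = 14.
Check via chi: chi = 8*1 + 3*0 - (8+3-1)*2 = -12 = 2 - k = -12. Consistent.

14


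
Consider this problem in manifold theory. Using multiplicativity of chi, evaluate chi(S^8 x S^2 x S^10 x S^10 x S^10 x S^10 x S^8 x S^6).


chi is multiplicative: chi(X x Y) = chi(X) chi(Y).
Each even-dim sphere has chi = 2. There are 8 factors.
chi = 2^8 = 256

256


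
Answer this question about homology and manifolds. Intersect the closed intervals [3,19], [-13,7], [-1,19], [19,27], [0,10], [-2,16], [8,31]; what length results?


Intersection = [max(a_i), min(b_i)] = [19, 7].
Since 19 > 7, the intersection is empty.
Length = 0

0


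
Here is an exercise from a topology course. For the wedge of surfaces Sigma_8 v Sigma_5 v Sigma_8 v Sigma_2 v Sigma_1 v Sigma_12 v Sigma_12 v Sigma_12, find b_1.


For a wedge X v Y: reduced H_k(X v Y) = H_k(X) + H_k(Y).
Each Sigma_g contributes b_1 = 2g.
b_1 = 16 + 10 + 16 + 4 + 2 + 24 + 24 + 24 = 120

120


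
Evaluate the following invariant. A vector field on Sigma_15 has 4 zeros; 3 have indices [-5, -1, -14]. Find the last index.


Poincare-Hopf: sum of indices = chi(M).
chi(Sigma_15) = 2 - 2*15 = -28.
Sum of known indices = -20.
x = chi - (sum known) = -28 - (-20) = -8

-8


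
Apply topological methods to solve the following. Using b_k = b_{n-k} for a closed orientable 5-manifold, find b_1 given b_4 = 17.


Poincare duality for closed orientable n-manifolds: b_k = b_{n-k}.
Here n = 5, so b_1 = b_4 = 17

17


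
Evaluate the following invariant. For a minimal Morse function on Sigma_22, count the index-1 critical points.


A perfect Morse function has m_k = b_k.
For Sigma_22: b_0=1, b_1=2g=44, b_2=1.
Saddles m_1 = 2g = 44

44


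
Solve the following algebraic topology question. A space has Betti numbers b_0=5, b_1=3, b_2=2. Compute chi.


chi = sum_k (-1)^k b_k.
= (5) + (-3) + (2)
= 4

4


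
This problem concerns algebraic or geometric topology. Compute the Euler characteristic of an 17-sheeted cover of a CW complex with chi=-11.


For a finite covering: chi(E) = (number of sheets) * chi(B).
chi(E) = 17 * (-11) = -187

-187


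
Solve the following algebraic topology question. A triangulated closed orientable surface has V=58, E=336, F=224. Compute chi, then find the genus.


chi = V - E + F = 58 - 336 + 224 = -54
For orientable closed surface: chi = 2 - 2g, so g = (2 - chi)/2.
g = (2 - (-54)) / 2 = 56 / 2 = 28

28


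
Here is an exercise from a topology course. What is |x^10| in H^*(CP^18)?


|x| = 2 in H^*(CP^n).
|x^10| = 10 * |x| = 10 * 2 = 20

20


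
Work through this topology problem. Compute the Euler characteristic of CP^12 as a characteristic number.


For any closed oriented manifold, <e(TM),[M]> = chi(M).
chi(CP^12) = 12+1 = 13

13


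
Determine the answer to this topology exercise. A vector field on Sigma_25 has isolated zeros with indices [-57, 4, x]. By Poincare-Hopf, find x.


Poincare-Hopf: sum of indices = chi(M).
chi(Sigma_25) = 2 - 2*25 = -48.
Sum of known indices = -53.
x = chi - (sum known) = -48 - (-53) = 5

5


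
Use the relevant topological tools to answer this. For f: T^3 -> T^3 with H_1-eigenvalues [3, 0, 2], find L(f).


For a torus self-map: L(f) = det(I - A) where A acts on H_1.
L(f) = (1-3) * (1-0) * (1-2) = -2 * 1 * -1 = 2

2


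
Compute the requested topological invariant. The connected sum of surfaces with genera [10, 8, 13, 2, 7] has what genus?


Genus is additive under connected sum of orientable surfaces.
g = 10 + 8 + 13 + 2 + 7 = 40

40


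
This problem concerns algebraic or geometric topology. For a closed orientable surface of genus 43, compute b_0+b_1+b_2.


For Sigma_43: b_0 = 1, b_1 = 2g = 86, b_2 = 1.
Total = 1 + 86 + 1 = 88

88


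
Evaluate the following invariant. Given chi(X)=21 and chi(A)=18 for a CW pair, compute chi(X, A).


Relative Euler characteristic: chi(X, A) = chi(X) - chi(A).
= 21 - (18) = 3

3


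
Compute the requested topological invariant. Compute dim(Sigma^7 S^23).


Each suspension raises dimension by 1: Sigma S^n = S^{n+1}.
Sigma^7 S^23 = S^{23+7} = S^30

30


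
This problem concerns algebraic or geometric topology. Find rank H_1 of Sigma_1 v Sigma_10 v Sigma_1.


For a wedge X v Y: reduced H_k(X v Y) = H_k(X) + H_k(Y).
Each Sigma_g contributes b_1 = 2g.
b_1 = 2 + 20 + 2 = 24

24


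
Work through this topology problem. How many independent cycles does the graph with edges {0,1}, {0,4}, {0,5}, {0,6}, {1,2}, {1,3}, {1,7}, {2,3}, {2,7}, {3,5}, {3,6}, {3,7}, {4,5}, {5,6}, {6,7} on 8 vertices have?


b_1 = E - V + (number of components).
E = 15, V = 8, components = 1.
b_1 = 15 - 8 + 1 = 8

8


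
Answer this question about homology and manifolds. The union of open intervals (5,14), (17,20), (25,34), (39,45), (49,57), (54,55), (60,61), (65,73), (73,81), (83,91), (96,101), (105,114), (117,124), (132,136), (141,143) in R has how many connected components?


Sort and merge overlapping open intervals.
Merged: (5,14), (17,20), (25,34), (39,45), (49,57), (60,61), (65,73), (73,81), (83,91), (96,101), (105,114), (117,124), (132,136), (141,143).
Number of components = 14

14


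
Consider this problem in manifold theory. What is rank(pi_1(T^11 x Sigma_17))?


pi_1(A x B) = pi_1(A) x pi_1(B); rank of abelianization = b_1.
b_1(T^11) = 11, b_1(Sigma_17) = 2*17 = 34.
b_1(product) = 11 + 34 = 45

45


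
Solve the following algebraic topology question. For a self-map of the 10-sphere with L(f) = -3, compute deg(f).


L(f) = 1 + (-1)^10 deg(f) on S^10.
-3 = 1 + (-1)^10 * deg(f)
(-1)^10 * deg(f) = -4
deg(f) = -4

-4


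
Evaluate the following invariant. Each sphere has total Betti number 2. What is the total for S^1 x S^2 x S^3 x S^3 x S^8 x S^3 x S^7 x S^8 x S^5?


Total Betti number is multiplicative under products.
Each S^d (d>=1) has total Betti number 2.
There are 9 sphere factors.
Total = 2^9 = 512

512


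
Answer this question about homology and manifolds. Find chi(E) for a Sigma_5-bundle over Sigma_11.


For a fiber bundle F -> E -> B (with CW structure): chi(E) = chi(B) * chi(F).
chi(Sigma_11) = -20, chi(Sigma_5) = -8.
chi(E) = (-20) * (-8) = 160

160


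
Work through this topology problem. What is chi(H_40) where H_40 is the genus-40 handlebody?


A genus-g handlebody deformation retracts to a wedge of g circles.
chi(vee_g S^1) = 1 - g.
chi(H_40) = 1 - 40 = -39

-39


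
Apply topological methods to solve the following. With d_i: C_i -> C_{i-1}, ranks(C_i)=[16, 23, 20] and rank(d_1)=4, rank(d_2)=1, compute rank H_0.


rank H_k = rank(ker d_k) - rank(im d_{k+1}).
rank(ker d_0) = rank(C_0) - rank(d_0) = 16 - 0 = 16.
rank(im d_{0+1}) = 4.
rank H_0 = 16 - 4 = 12

12


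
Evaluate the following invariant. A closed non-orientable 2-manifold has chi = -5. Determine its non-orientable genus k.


chi = 2 - k for closed non-orientable surfaces with k crosscaps.
-5 = 2 - k
k = 2 - (-5) = 7

7


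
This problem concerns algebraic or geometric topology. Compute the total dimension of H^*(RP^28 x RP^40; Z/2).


dim H^*(RP^n; Z/2) = n+1 (one Z/2 in each degree 0..n).
Total Betti number is multiplicative.
Total = (28+1) * (40+1) = 29 * 41 = 1189

1189
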